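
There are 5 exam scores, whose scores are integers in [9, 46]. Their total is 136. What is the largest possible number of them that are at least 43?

With k values at 43 or above and the rest at least 9, the sum is at least 45 + 34k.
Since the sum is 136, we need 34k ≤ 91, i.e. k ≤ 2.
k = 2 is achieved by 2 values at 43 and 3 at 9, total 113; add 23 to one value (staying below 43) to reach 136.

2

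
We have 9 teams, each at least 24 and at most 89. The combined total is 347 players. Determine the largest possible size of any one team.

89

To make one team as large as possible, make the other 8 as small as possible.
The other 8 contribute at least 8 × 24 = 192, leaving at most 347 − 192 = 155.
But each team is capped at 89, so the maximum is 89.
Achievable: one at 89 and the other 8 totalling 258, which fits since 8 × 24 ≤ 258 ≤ 8 × 89.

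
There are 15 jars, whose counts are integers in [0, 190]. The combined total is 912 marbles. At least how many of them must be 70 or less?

Each value above 70 is at least 71, contributing at least 71 − 0 = 71 above the floor 0.
The sum exceeds the floor total 0 by 912, so at most ⌊912/71⌋ = 12 exceed 70, and at least 3 are ≤ 70.
Exactly 3 works: 3 values at 0 and 12 at 71 total 852; raise one of the low values by 60 (still ≤ 70) to hit 912.

3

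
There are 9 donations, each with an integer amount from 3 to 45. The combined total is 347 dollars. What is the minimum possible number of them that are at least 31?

Suppose at most 9 − j of them reach 31; then j values are ≤ 30 and the rest ≤ 45.
The total is then ≤ 30·j + 45·(9 − j) = 405 − 15j. For this to be ≥ 347 we need j ≤ 3, so at least 9 − 3 = 6 must reach 31.
Exactly 6 works: 6 values at 45 and 3 at 30 total 360; lower one of the high values by 13 (still ≥ 31) to hit 347.

6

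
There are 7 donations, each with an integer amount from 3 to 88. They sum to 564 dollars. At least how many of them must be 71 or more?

If only k of them are at least 71, the other 7 − k are at most 70, so the total is at most k·88 + (7 − k)·70.
This must reach 564, so k·88 + (7 − k)·70 ≥ 564, giving k ≥ 5.
Exactly 5 works: 5 values at 88 and 2 at 70 total 580; lower one of the high values by 16 (still ≥ 71) to hit 564.

5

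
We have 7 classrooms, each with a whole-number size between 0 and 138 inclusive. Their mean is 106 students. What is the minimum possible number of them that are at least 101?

The total is 7 × 106 = 742.
Each value short of 101 is at most 100, costing at least 138 − 100 = 38 against the maximum total of 966.
We can afford to lose at most 966 − 742 = 224, so at most ⌊224/38⌋ = 5 fall short, and at least 2 are ≥ 101.
Exactly 2 works: 2 values at 138 and 5 at 100 total 776; lower one of the high values by 34 (still ≥ 101) to hit 742.

2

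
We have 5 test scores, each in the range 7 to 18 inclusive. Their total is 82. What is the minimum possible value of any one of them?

To make one score as small as possible, make the other 4 as large as possible.
The other 4 contribute at most 4 × 18 = 72, leaving at least 82 − 72 = 10.
Since 10 ≥ 7, this is achievable: one at 10 and 4 at 18.

10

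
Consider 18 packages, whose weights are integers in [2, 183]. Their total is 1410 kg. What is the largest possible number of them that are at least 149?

9

If k of the values are ≥ 149, the total is ≥ 149k + 2(18 − k).
Setting 149k + 2(18 − k) ≤ 1410 gives 147k ≤ 1374, so k ≤ 9.
k = 9 is achieved by 9 values at 149 and 9 at 2, total 1359; add 51 to one value (staying below 149) to reach 1410.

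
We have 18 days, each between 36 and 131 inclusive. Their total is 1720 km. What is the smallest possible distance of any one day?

To make one day as small as possible, make the other 17 as large as possible.
The other 17 can take up 17 × 131 = 2227 ≥ 1720 − 36, so one day can sit at its floor of 36.
Achievable: one at 36 and the other 17 totalling 1684, which fits since 17 × 36 ≤ 1684 ≤ 17 × 131.

36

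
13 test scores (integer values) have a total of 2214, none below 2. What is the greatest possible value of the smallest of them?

The average is 2214/13 < 171, so some value is ≤ 170.
Equality holds with 9 values of 170 and 4 values of 171.

170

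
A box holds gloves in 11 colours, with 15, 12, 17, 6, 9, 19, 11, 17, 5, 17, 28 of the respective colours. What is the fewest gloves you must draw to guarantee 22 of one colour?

150

In the worst case you take as many as possible of each colour without reaching 22: 15 + 12 + 17 + 6 + 9 + 19 + 11 + 17 + 5 + 17 + 21 = 149.
The next one must give 22 of some colour, so 149 + 1 = 150.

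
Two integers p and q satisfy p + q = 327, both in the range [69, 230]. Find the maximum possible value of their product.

With p + q fixed, pq peaks when the two are closest together.
Taking p = 163 and q = 164 (both in [69, 230]) gives pq = 26732.

26732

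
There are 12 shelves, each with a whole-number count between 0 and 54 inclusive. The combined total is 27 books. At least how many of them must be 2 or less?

3

If only k of them are at most 2, the other 12 − k are at least 3, so the total is at least (12 − k)·3 + k·0.
This is ≤ 27, so (12 − k)·3 + 0k ≤ 27, which gives k ≥ 3.
Exactly 3 works: 3 values at 0 and 9 at 3 total 27.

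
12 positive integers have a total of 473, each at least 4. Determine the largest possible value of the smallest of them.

If every one of the 12 were at least 40, the total would be at least 12 × 40 = 480 > 473.
Equality holds with 7 values of 39 and 5 values of 40.

39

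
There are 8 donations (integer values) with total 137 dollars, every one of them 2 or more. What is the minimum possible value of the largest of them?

18

The average is 137/8 > 17, so not all 8 can be 17 or less; the largest is ≥ 18.
Equality holds with 1 value of 18 and 7 values of 17.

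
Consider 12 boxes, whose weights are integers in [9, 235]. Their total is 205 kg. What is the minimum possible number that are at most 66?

11

If only k of them are at most 66, the other 12 − k are at least 67, so the total is at least (12 − k)·67 + k·9.
This is ≤ 205, so (12 − k)·67 + 9k ≤ 205, which gives k ≥ 11.
Exactly 11 works: 11 values at 9 and 1 at 67 total 166; raise one of the low values by 39 (still ≤ 66) to hit 205.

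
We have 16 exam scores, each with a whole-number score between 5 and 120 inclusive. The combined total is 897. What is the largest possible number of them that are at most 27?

11

Suppose k of them are at most 27. Those contribute at most 27 each and the rest at most 120 each.
So the total is at most 27k + 120(16 − k) = 1920 − 93k. This must still be ≥ 897, so k ≤ 11.
k = 11 is achieved by 11 values at 27 and 5 at 120, total 897.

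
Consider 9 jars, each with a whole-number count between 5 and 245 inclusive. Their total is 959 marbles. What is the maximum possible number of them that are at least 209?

With k values at 209 or above and the rest at least 5, the sum is at least 45 + 204k.
Since the sum is 959, we need 204k ≤ 914, i.e. k ≤ 4.
k = 4 is achieved by 4 values at 209 and 5 at 5, total 861; add 98 to one value (staying below 209) to reach 959.

4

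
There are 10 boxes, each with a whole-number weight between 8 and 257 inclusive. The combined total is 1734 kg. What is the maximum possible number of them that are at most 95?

Suppose k of them are at most 95. Those contribute at most 95 each and the rest at most 257 each.
So the total is at most 95k + 257(10 − k) = 2570 − 162k. This must still be ≥ 1734, so k ≤ 5.
k = 5 is achieved by 5 values at 95 and 5 at 257, total 1760; lower one of the 257's by 26 (still > 95) to reach 1734.

5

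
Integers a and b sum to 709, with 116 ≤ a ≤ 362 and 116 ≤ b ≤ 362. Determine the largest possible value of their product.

For a fixed sum, the product ab is largest when a and b are as close as possible.
Taking a = 354 and b = 355 (both in [116, 362]) gives ab = 125670.

125670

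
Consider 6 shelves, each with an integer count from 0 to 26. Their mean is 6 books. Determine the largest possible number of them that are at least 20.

1

The total is 6 × 6 = 36.
With k values at 20 or above and the rest at least 0, the sum is at least 0 + 20k.
Since the sum is 36, we need 20k ≤ 36, i.e. k ≤ 1.
k = 1 is achieved by 1 value at 20 and 5 at 0, total 20; add 16 to one value (staying below 20) to reach 36.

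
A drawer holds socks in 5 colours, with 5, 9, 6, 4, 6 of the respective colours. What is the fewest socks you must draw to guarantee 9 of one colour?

30

In the worst case you take as many as possible of each colour without reaching 9: 5 + 8 + 6 + 4 + 6 = 29.
The next one must give 9 of some colour, so 29 + 1 = 30.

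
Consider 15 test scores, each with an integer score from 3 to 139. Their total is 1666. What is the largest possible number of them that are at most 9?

Each value at 9 or below falls at least 139 − 9 = 130 short of the ceiling 139.
The ceiling total is 15 × 139 = 2085, and we need 1666, so at most ⌊(2085 − 1666)/130⌋ = 3 can be that low.
k = 3 is achieved by 3 values at 9 and 12 at 139, total 1695; lower one of the 139's by 29 (still > 9) to reach 1666.

3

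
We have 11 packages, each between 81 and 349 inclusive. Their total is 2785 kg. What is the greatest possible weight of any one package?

Maximizing one value means minimizing the remaining 10.
The other 10 contribute at least 10 × 81 = 810, leaving at most 2785 − 810 = 1975.
But each package is capped at 349, so the maximum is 349.
Achievable: one at 349 and the other 10 totalling 2436, which fits since 10 × 81 ≤ 2436 ≤ 10 × 349.

349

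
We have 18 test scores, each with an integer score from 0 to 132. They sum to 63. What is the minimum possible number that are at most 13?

Each value above 13 is at least 14, contributing at least 14 − 0 = 14 above the floor 0.
The sum exceeds the floor total 0 by 63, so at most ⌊63/14⌋ = 4 exceed 13, and at least 14 are ≤ 13.
Exactly 14 works: 14 values at 0 and 4 at 14 total 56; raise one of the low values by 7 (still ≤ 13) to hit 63.

14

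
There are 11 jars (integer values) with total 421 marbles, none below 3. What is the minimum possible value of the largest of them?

39

If every one of the 11 were at most 38, the total would be at most 11 × 38 = 418 < 421.
Achievable: 3 of them at 39 and 8 at 38 total 421.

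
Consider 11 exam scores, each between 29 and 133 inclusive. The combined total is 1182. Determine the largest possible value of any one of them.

133

To make one score as large as possible, make the other 10 as small as possible.
The other 10 contribute at least 10 × 29 = 290, leaving at most 1182 − 290 = 892.
But each score is capped at 133, so the maximum is 133.
Achievable: one at 133 and the other 10 totalling 1049, which fits since 10 × 29 ≤ 1049 ≤ 10 × 133.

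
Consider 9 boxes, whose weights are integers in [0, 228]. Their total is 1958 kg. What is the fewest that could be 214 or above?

3

If only k of them are at least 214, the other 9 − k are at most 213, so the total is at most k·228 + (9 − k)·213.
This must reach 1958, so k·228 + (9 − k)·213 ≥ 1958, giving k ≥ 3.
Exactly 3 works: 3 values at 228 and 6 at 213 total 1962; lower one of the high values by 4 (still ≥ 214) to hit 1958.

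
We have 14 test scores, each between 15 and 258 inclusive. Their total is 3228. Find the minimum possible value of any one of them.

To make one score as small as possible, make the other 13 as large as possible.
The other 13 can take up 13 × 258 = 3354 ≥ 3228 − 15, so one score can sit at its floor of 15.
Achievable: one at 15 and the other 13 totalling 3213, which fits since 13 × 15 ≤ 3213 ≤ 13 × 258.

15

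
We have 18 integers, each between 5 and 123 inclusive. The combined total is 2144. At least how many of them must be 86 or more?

17

Suppose at most 18 − j of them reach 86; then j values are ≤ 85 and the rest ≤ 123.
The total is then ≤ 85·j + 123·(18 − j) = 2214 − 38j. For this to be ≥ 2144 we need j ≤ 1, so at least 18 − 1 = 17 must reach 86.
Exactly 17 works: 17 values at 123 and 1 at 85 total 2176; lower one of the high values by 32 (still ≥ 86) to hit 2144.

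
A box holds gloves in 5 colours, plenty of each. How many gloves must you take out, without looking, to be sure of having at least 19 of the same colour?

91

In the worst case you draw 18 of each of the 5 colours: 5 × 18 = 90.
One more forces 19 of some colour, so 90 + 1 = 91.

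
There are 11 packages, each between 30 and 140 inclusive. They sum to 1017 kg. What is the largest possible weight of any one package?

140

To make one package as large as possible, make the other 10 as small as possible.
The other 10 contribute at least 10 × 30 = 300, leaving at most 1017 − 300 = 717.
But each package is capped at 140, so the maximum is 140.
Achievable: one at 140 and the other 10 totalling 877, which fits since 10 × 30 ≤ 877 ≤ 10 × 140.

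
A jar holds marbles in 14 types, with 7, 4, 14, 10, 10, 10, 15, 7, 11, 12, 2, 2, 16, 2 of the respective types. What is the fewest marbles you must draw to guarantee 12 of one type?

In the worst case you take as many as possible of each type without reaching 12: 7 + 4 + 11 + 10 + 10 + 10 + 11 + 7 + 11 + 11 + 2 + 2 + 11 + 2 = 109.
The next one must give 12 of some type, so 109 + 1 = 110.

110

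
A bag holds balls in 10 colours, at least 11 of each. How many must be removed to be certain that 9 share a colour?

In the worst case you draw 8 of each of the 10 colours: 10 × 8 = 80.
One more forces 9 of some colour, so 80 + 1 = 81.

81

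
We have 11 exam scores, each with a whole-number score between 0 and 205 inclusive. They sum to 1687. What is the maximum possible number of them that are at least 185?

With k values at 185 or above and the rest at least 0, the sum is at least 0 + 185k.
Since the sum is 1687, we need 185k ≤ 1687, i.e. k ≤ 9.
k = 9 is achieved by 9 values at 185 and 2 at 0, total 1665; add 22 to one value (staying below 185) to reach 1687.

9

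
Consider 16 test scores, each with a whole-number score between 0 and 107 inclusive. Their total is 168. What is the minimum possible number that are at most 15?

6

Let j be the number exceeding 15. Then the total is ≥ 16·j + 0·(16 − j) = 0 + 16j.
So 16j ≤ 168 and j ≤ 10; hence at least 16 − 10 = 6 are ≤ 15.
Exactly 6 works: 6 values at 0 and 10 at 16 total 160; raise one of the low values by 8 (still ≤ 15) to hit 168.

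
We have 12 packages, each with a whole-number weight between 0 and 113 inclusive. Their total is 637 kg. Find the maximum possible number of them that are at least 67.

9

With k values at 67 or above and the rest at least 0, the sum is at least 0 + 67k.
Since the sum is 637, we need 67k ≤ 637, i.e. k ≤ 9.
k = 9 is achieved by 9 values at 67 and 3 at 0, total 603; add 34 to one value (staying below 67) to reach 637.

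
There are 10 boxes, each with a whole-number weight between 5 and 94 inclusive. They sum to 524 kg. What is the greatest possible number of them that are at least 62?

8

If k of the values are ≥ 62, the total is ≥ 62k + 5(10 − k).
Setting 62k + 5(10 − k) ≤ 524 gives 57k ≤ 474, so k ≤ 8.
k = 8 is achieved by 8 values at 62 and 2 at 5, total 506; add 18 to one value (staying below 62) to reach 524.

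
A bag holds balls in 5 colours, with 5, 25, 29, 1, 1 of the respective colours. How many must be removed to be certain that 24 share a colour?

In the worst case you take as many as possible of each colour without reaching 24: 5 + 23 + 23 + 1 + 1 = 53.
The next one must give 24 of some colour, so 53 + 1 = 54.

54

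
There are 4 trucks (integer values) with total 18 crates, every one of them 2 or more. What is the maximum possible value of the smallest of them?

4

The 4 values sum to 18, so their minimum is at most ⌊18/4⌋ = 4.
Achievable: 2 of them at 4 and 2 at 5 total 18.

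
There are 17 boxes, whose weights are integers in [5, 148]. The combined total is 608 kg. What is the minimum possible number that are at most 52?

7

Each value above 52 is at least 53, contributing at least 53 − 5 = 48 above the floor 5.
The sum exceeds the floor total 85 by 523, so at most ⌊523/48⌋ = 10 exceed 52, and at least 7 are ≤ 52.
Exactly 7 works: 7 values at 5 and 10 at 53 total 565; raise one of the low values by 43 (still ≤ 52) to hit 608.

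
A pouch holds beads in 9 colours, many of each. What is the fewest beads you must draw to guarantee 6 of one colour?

You could draw 5 of every colour without reaching 6 of any — 45 in all.
One more forces 6 of some colour, so 45 + 1 = 46.

46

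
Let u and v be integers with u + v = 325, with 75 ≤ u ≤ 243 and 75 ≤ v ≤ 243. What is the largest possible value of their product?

For a fixed sum, the product uv is largest when u and v are as close as possible.
Taking u = 162 and v = 163 (both in [75, 243]) gives uv = 26406.

26406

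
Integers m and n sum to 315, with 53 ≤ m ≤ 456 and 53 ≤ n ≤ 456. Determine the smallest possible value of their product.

13886

Since m + n is fixed, pushing one of them to its bound minimizes the product.
At the endpoint m = 53, n = 315 − 53 = 262, so mn = 53 × 262 = 13886.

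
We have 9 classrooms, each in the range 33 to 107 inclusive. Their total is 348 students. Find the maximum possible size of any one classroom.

Maximizing one value means minimizing the remaining 8.
The other 8 contribute at least 8 × 33 = 264, leaving at most 348 − 264 = 84.
Since 84 ≤ 107, this is achievable: one at 84 and 8 at 33.

84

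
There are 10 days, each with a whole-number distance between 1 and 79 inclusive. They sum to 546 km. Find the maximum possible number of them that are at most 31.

Suppose k of them are at most 31. Those contribute at most 31 each and the rest at most 79 each.
So the total is at most 31k + 79(10 − k) = 790 − 48k. This must still be ≥ 546, so k ≤ 5.
k = 5 is achieved by 5 values at 31 and 5 at 79, total 550; lower one of the 79's by 4 (still > 31) to reach 546.

5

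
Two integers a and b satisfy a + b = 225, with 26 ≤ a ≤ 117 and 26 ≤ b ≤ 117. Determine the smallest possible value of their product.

12636

Since a + b is fixed, pushing one of them to its bound minimizes the product.
At the endpoint a = 108, b = 225 − 108 = 117, so ab = 108 × 117 = 12636.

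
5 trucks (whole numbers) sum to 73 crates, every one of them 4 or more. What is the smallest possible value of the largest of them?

15

If every one of the 5 were at most 14, the total would be at most 5 × 14 = 70 < 73.
Achievable: 3 of them at 15 and 2 at 14 total 73.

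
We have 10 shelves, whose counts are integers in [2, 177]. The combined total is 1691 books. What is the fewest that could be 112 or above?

9

Each value short of 112 is at most 111, costing at least 177 − 111 = 66 against the maximum total of 1770.
We can afford to lose at most 1770 − 1691 = 79, so at most ⌊79/66⌋ = 1 fall short, and at least 9 are ≥ 112.
Exactly 9 works: 9 values at 177 and 1 at 111 total 1704; lower one of the high values by 13 (still ≥ 112) to hit 1691.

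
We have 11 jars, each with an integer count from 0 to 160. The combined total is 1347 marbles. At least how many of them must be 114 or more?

3

Each value short of 114 is at most 113, costing at least 160 − 113 = 47 against the maximum total of 1760.
We can afford to lose at most 1760 − 1347 = 413, so at most ⌊413/47⌋ = 8 fall short, and at least 3 are ≥ 114.
Exactly 3 works: 3 values at 160 and 8 at 113 total 1384; lower one of the high values by 37 (still ≥ 114) to hit 1347.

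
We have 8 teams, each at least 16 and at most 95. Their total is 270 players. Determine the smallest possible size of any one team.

16

To make one team as small as possible, make the other 7 as large as possible.
The other 7 can take up 7 × 95 = 665 ≥ 270 − 16, so one team can sit at its floor of 16.
Achievable: one at 16 and the other 7 totalling 254, which fits since 7 × 16 ≤ 254 ≤ 7 × 95.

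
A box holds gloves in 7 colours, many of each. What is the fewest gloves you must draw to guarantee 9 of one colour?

57

In the worst case you draw 8 of each of the 7 colours: 7 × 8 = 56.
One more forces 9 of some colour, so 56 + 1 = 57.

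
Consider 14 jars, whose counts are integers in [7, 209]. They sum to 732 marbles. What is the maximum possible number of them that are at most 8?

10

Each value at 8 or below falls at least 209 − 8 = 201 short of the ceiling 209.
The ceiling total is 14 × 209 = 2926, and we need 732, so at most ⌊(2926 − 732)/201⌋ = 10 can be that low.
k = 10 is achieved by 10 values at 8 and 4 at 209, total 916; lower one of the 209's by 184 (still > 8) to reach 732.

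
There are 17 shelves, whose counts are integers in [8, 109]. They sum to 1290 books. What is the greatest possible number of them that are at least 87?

Suppose k of them are at least 87. Those contribute at least 87 each and the other 17 − k at least 8 each.
So the total is at least 87k + 8(17 − k) = 136 + 79k. This must be ≤ 1290, giving k ≤ 14.
k = 14 is achieved by 14 values at 87 and 3 at 8, total 1242; add 48 to one value (staying below 87) to reach 1290.

14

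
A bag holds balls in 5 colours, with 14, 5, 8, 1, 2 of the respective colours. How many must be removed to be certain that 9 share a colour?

25

In the worst case you take as many as possible of each colour without reaching 9: 8 + 5 + 8 + 1 + 2 = 24.
The next one must give 9 of some colour, so 24 + 1 = 25.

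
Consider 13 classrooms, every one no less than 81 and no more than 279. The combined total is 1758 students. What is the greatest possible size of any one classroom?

Maximizing one value means minimizing the remaining 12.
The other 12 contribute at least 12 × 81 = 972, leaving at most 1758 − 972 = 786.
But each classroom is capped at 279, so the maximum is 279.
Achievable: one at 279 and the other 12 totalling 1479, which fits since 12 × 81 ≤ 1479 ≤ 12 × 279.

279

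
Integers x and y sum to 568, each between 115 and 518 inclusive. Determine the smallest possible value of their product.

Since x + y is fixed, pushing one of them to its bound minimizes the product.
The extreme feasible split is x = 115, y = 453, giving xy = 52095.

52095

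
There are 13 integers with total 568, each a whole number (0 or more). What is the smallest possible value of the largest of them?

44

Some value must be at least ⌈568/13⌉ = 44, since 13 × 43 = 559 < 568.
Equality holds with 9 values of 44 and 4 values of 43.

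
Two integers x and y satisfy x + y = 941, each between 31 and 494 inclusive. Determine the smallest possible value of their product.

Since x + y is fixed, pushing one of them to its bound minimizes the product.
The extreme feasible split is x = 447, y = 494, giving xy = 220818.

220818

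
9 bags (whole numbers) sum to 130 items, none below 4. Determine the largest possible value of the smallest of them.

The average is 130/9 < 15, so some value is ≤ 14.
Achievable: 5 of them at 14 and 4 at 15 total 130.

14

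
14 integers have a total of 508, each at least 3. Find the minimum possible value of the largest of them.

37

The average is 508/14 > 36, so not all 14 can be 36 or less; the largest is ≥ 37.
Equality holds with 4 values of 37 and 10 values of 36.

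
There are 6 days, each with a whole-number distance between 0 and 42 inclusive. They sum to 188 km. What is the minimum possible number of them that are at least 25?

3

Each value short of 25 is at most 24, costing at least 42 − 24 = 18 against the maximum total of 252.
We can afford to lose at most 252 − 188 = 64, so at most ⌊64/18⌋ = 3 fall short, and at least 3 are ≥ 25.
Exactly 3 works: 3 values at 42 and 3 at 24 total 198; lower one of the high values by 10 (still ≥ 25) to hit 188.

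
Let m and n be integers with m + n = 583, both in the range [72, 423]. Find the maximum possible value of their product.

With m + n fixed, mn peaks when the two are closest together.
Taking m = 291 and n = 292 (both in [72, 423]) gives mn = 84972.

84972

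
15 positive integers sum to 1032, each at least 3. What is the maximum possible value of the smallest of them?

The 15 values sum to 1032, so their minimum is at most ⌊1032/15⌋ = 68.
Equality holds with 3 values of 68 and 12 values of 69.

68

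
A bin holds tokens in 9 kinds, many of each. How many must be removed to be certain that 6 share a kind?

You could draw 5 of every kind without reaching 6 of any — 45 in all.
One more forces 6 of some kind, so 45 + 1 = 46.

46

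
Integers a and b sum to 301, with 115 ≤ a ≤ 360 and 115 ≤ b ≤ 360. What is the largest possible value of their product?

22650

ab = a(301 − a) is maximized when a is as near 301/2 as the bounds allow.
Taking a = 150 and b = 151 (both in [115, 360]) gives ab = 22650.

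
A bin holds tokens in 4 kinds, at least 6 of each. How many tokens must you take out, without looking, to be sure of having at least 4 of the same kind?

13

You could draw 3 of every kind without reaching 4 of any — 12 in all.
One more forces 4 of some kind, so 12 + 1 = 13.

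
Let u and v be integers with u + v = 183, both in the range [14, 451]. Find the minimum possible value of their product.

For a fixed sum, uv is smallest when u and v are as far apart as possible.
At the endpoint u = 14, v = 183 − 14 = 169, so uv = 14 × 169 = 2366.

2366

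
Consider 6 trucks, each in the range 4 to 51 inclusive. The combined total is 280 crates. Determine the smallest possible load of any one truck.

To make one truck as small as possible, make the other 5 as large as possible.
The other 5 contribute at most 5 × 51 = 255, leaving at least 280 − 255 = 25.
Since 25 ≥ 4, this is achievable: one at 25 and 5 at 51.

25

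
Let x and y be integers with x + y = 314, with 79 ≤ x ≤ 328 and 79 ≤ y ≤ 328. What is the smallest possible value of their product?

Since x + y is fixed, pushing one of them to its bound minimizes the product.
At the endpoint x = 79, y = 314 − 79 = 235, so xy = 79 × 235 = 18565.

18565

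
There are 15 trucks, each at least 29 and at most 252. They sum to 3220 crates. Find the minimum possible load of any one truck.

29

To make one truck as small as possible, make the other 14 as large as possible.
The other 14 can take up 14 × 252 = 3528 ≥ 3220 − 29, so one truck can sit at its floor of 29.
Achievable: one at 29 and the other 14 totalling 3191, which fits since 14 × 29 ≤ 3191 ≤ 14 × 252.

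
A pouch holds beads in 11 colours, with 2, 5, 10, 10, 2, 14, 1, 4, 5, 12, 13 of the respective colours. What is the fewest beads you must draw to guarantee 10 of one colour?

In the worst case you take as many as possible of each colour without reaching 10: 2 + 5 + 9 + 9 + 2 + 9 + 1 + 4 + 5 + 9 + 9 = 64.
The next one must give 10 of some colour, so 64 + 1 = 65.

65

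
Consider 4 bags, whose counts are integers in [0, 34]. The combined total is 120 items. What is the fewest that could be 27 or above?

Suppose at most 4 − j of them reach 27; then j values are ≤ 26 and the rest ≤ 34.
The total is then ≤ 26·j + 34·(4 − j) = 136 − 8j. For this to be ≥ 120 we need j ≤ 2, so at least 4 − 2 = 2 must reach 27.
Exactly 2 works: 2 values at 34 and 2 at 26 total 120.

2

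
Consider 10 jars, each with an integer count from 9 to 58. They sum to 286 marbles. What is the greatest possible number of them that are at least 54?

4

If k of the values are ≥ 54, the total is ≥ 54k + 9(10 − k).
Setting 54k + 9(10 − k) ≤ 286 gives 45k ≤ 196, so k ≤ 4.
k = 4 is achieved by 4 values at 54 and 6 at 9, total 270; add 16 to one value (staying below 54) to reach 286.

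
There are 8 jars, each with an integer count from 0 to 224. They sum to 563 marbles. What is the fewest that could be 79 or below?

Let j be the number exceeding 79. Then the total is ≥ 80·j + 0·(8 − j) = 0 + 80j.
So 80j ≤ 563 and j ≤ 7; hence at least 8 − 7 = 1 are ≤ 79.
Exactly 1 works: 1 value at 0 and 7 at 80 total 560; raise one of the low values by 3 (still ≤ 79) to hit 563.

1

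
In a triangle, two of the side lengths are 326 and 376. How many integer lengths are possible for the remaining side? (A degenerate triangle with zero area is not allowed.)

651

The triangle inequality gives |326 − 376| < c < 326 + 376, i.e. 50 < c < 702.
So c can be any integer from 51 to 701: 651 values.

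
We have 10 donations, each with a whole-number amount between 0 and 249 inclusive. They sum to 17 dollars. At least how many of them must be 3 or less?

6

Let j be the number exceeding 3. Then the total is ≥ 4·j + 0·(10 − j) = 0 + 4j.
So 4j ≤ 17 and j ≤ 4; hence at least 10 − 4 = 6 are ≤ 3.
Exactly 6 works: 6 values at 0 and 4 at 4 total 16; raise one of the low values by 1 (still ≤ 3) to hit 17.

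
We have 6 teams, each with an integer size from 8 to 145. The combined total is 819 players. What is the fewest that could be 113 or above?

Each value short of 113 is at most 112, costing at least 145 − 112 = 33 against the maximum total of 870.
We can afford to lose at most 870 − 819 = 51, so at most ⌊51/33⌋ = 1 fall short, and at least 5 are ≥ 113.
Exactly 5 works: 5 values at 145 and 1 at 112 total 837; lower one of the high values by 18 (still ≥ 113) to hit 819.

5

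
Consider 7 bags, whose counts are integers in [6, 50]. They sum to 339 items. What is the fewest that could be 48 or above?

If only k of them are at least 48, the other 7 − k are at most 47, so the total is at most k·50 + (7 − k)·47.
This must reach 339, so k·50 + (7 − k)·47 ≥ 339, giving k ≥ 4.
Exactly 4 works: 4 values at 50 and 3 at 47 total 341; lower one of the high values by 2 (still ≥ 48) to hit 339.

4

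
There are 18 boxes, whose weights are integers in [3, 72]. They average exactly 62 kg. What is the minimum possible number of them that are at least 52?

10

The total is 18 × 62 = 1116.
Each value short of 52 is at most 51, costing at least 72 − 51 = 21 against the maximum total of 1296.
We can afford to lose at most 1296 − 1116 = 180, so at most ⌊180/21⌋ = 8 fall short, and at least 10 are ≥ 52.
Exactly 10 works: 10 values at 72 and 8 at 51 total 1128; lower one of the high values by 12 (still ≥ 52) to hit 1116.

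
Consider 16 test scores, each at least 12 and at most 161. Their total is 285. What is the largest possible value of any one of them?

Maximizing one value means minimizing the remaining 15.
The other 15 contribute at least 15 × 12 = 180, leaving at most 285 − 180 = 105.
Since 105 ≤ 161, this is achievable: one at 105 and 15 at 12.

105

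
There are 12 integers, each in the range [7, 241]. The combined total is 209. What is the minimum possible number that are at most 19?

If only k of them are at most 19, the other 12 − k are at least 20, so the total is at least (12 − k)·20 + k·7.
This is ≤ 209, so (12 − k)·20 + 7k ≤ 209, which gives k ≥ 3.
Exactly 3 works: 3 values at 7 and 9 at 20 total 201; raise one of the low values by 8 (still ≤ 19) to hit 209.

3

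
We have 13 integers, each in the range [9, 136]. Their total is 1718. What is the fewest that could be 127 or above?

Suppose at most 13 − j of them reach 127; then j values are ≤ 126 and the rest ≤ 136.
The total is then ≤ 126·j + 136·(13 − j) = 1768 − 10j. For this to be ≥ 1718 we need j ≤ 5, so at least 13 − 5 = 8 must reach 127.
Exactly 8 works: 8 values at 136 and 5 at 126 total 1718.

8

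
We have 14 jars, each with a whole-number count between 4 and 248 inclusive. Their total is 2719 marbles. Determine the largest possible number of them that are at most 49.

Suppose k of them are at most 49. Those contribute at most 49 each and the rest at most 248 each.
So the total is at most 49k + 248(14 − k) = 3472 − 199k. This must still be ≥ 2719, so k ≤ 3.
k = 3 is achieved by 3 values at 49 and 11 at 248, total 2875; lower one of the 248's by 156 (still > 49) to reach 2719.

3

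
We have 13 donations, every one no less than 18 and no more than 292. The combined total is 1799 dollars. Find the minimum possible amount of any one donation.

18

To make one donation as small as possible, make the other 12 as large as possible.
The other 12 can take up 12 × 292 = 3504 ≥ 1799 − 18, so one donation can sit at its floor of 18.
Achievable: one at 18 and the other 12 totalling 1781, which fits since 12 × 18 ≤ 1781 ≤ 12 × 292.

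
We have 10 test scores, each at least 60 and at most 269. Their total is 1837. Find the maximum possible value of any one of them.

269

To make one score as large as possible, make the other 9 as small as possible.
The other 9 contribute at least 9 × 60 = 540, leaving at most 1837 − 540 = 1297.
But each score is capped at 269, so the maximum is 269.
Achievable: one at 269 and the other 9 totalling 1568, which fits since 9 × 60 ≤ 1568 ≤ 9 × 269.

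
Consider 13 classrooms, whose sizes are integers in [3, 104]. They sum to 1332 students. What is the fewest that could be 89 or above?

12

Each value short of 89 is at most 88, costing at least 104 − 88 = 16 against the maximum total of 1352.
We can afford to lose at most 1352 − 1332 = 20, so at most ⌊20/16⌋ = 1 fall short, and at least 12 are ≥ 89.
Exactly 12 works: 12 values at 104 and 1 at 88 total 1336; lower one of the high values by 4 (still ≥ 89) to hit 1332.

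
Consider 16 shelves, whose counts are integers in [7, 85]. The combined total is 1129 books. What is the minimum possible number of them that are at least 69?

If only k of them are at least 69, the other 16 − k are at most 68, so the total is at most k·85 + (16 − k)·68.
This must reach 1129, so k·85 + (16 − k)·68 ≥ 1129, giving k ≥ 3.
Exactly 3 works: 3 values at 85 and 13 at 68 total 1139; lower one of the high values by 10 (still ≥ 69) to hit 1129.

3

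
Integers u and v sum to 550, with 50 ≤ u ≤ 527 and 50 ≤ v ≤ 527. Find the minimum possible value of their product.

25000

For a fixed sum, uv is smallest when u and v are as far apart as possible.
The extreme feasible split is u = 50, v = 500, giving uv = 25000.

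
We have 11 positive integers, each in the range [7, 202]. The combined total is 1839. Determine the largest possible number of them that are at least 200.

9

Suppose k of them are at least 200. Those contribute at least 200 each and the other 11 − k at least 7 each.
So the total is at least 200k + 7(11 − k) = 77 + 193k. This must be ≤ 1839, giving k ≤ 9.
k = 9 is achieved by 9 values at 200 and 2 at 7, total 1814; add 25 to one value (staying below 200) to reach 1839.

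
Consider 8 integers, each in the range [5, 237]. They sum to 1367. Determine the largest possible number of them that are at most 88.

Suppose k of them are at most 88. Those contribute at most 88 each and the rest at most 237 each.
So the total is at most 88k + 237(8 − k) = 1896 − 149k. This must still be ≥ 1367, so k ≤ 3.
k = 3 is achieved by 3 values at 88 and 5 at 237, total 1449; lower one of the 237's by 82 (still > 88) to reach 1367.

3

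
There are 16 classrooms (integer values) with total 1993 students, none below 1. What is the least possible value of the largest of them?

125

The average is 1993/16 > 124, so not all 16 can be 124 or less; the largest is ≥ 125.
Taking 7 copies of 124 and 9 copies of 125 gives exactly 1993, so 125 is attained.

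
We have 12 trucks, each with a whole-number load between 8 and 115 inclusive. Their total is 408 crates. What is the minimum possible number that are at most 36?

2

Let j be the number exceeding 36. Then the total is ≥ 37·j + 8·(12 − j) = 96 + 29j.
So 29j ≤ 312 and j ≤ 10; hence at least 12 − 10 = 2 are ≤ 36.
Exactly 2 works: 2 values at 8 and 10 at 37 total 386; raise one of the low values by 22 (still ≤ 36) to hit 408.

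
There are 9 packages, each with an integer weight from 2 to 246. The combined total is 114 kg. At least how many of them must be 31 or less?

6

Each value above 31 is at least 32, contributing at least 32 − 2 = 30 above the floor 2.
The sum exceeds the floor total 18 by 96, so at most ⌊96/30⌋ = 3 exceed 31, and at least 6 are ≤ 31.
Exactly 6 works: 6 values at 2 and 3 at 32 total 108; raise one of the low values by 6 (still ≤ 31) to hit 114.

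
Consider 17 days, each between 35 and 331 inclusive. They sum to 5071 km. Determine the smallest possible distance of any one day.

Minimizing one value means maximizing the remaining 16.
The other 16 can take up 16 × 331 = 5296 ≥ 5071 − 35, so one day can sit at its floor of 35.
Achievable: one at 35 and the other 16 totalling 5036, which fits since 16 × 35 ≤ 5036 ≤ 16 × 331.

35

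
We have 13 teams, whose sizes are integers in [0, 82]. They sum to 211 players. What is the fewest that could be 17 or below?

Let j be the number exceeding 17. Then the total is ≥ 18·j + 0·(13 − j) = 0 + 18j.
So 18j ≤ 211 and j ≤ 11; hence at least 13 − 11 = 2 are ≤ 17.
Exactly 2 works: 2 values at 0 and 11 at 18 total 198; raise one of the low values by 13 (still ≤ 17) to hit 211.

2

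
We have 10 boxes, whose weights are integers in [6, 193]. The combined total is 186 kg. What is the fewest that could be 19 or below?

If only k of them are at most 19, the other 10 − k are at least 20, so the total is at least (10 − k)·20 + k·6.
This is ≤ 186, so (10 − k)·20 + 6k ≤ 186, which gives k ≥ 1.
Exactly 1 works: 1 value at 6 and 9 at 20 total 186.

1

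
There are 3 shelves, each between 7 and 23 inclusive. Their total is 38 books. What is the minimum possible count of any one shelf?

7

Minimizing one value means maximizing the remaining 2.
The other 2 can take up 2 × 23 = 46 ≥ 38 − 7, so one shelf can sit at its floor of 7.
Achievable: one at 7 and the other 2 totalling 31, which fits since 2 × 7 ≤ 31 ≤ 2 × 23.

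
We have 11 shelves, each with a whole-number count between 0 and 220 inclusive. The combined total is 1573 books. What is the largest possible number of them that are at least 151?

Suppose k of them are at least 151. Those contribute at least 151 each and the other 11 − k at least 0 each.
So the total is at least 151k + 0(11 − k) = 0 + 151k. This must be ≤ 1573, giving k ≤ 10.
k = 10 is achieved by 10 values at 151 and 1 at 0, total 1510; add 63 to one value (staying below 151) to reach 1573.

10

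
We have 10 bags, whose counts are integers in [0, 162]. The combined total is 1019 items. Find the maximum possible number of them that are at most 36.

4

Suppose k of them are at most 36. Those contribute at most 36 each and the rest at most 162 each.
So the total is at most 36k + 162(10 − k) = 1620 − 126k. This must still be ≥ 1019, so k ≤ 4.
k = 4 is achieved by 4 values at 36 and 6 at 162, total 1116; lower one of the 162's by 97 (still > 36) to reach 1019.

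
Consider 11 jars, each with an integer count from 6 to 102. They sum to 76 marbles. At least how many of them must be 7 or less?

6

Each value above 7 is at least 8, contributing at least 8 − 6 = 2 above the floor 6.
The sum exceeds the floor total 66 by 10, so at most ⌊10/2⌋ = 5 exceed 7, and at least 6 are ≤ 7.
Exactly 6 works: 6 values at 6 and 5 at 8 total 76.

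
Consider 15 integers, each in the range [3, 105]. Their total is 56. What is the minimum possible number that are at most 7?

Let j be the number exceeding 7. Then the total is ≥ 8·j + 3·(15 − j) = 45 + 5j.
So 5j ≤ 11 and j ≤ 2; hence at least 15 − 2 = 13 are ≤ 7.
Exactly 13 works: 13 values at 3 and 2 at 8 total 55; raise one of the low values by 1 (still ≤ 7) to hit 56.

13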